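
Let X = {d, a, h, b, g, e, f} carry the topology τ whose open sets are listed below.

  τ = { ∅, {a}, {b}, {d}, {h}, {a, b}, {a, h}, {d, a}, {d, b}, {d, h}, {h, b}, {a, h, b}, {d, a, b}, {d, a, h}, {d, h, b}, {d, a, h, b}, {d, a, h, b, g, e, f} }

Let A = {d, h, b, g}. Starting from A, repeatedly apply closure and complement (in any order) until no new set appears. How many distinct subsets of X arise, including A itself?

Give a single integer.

cl via duality: int({a, e, f}) = {a}, so X∖{a} = {d, h, b, g, e, f}
Write k for closure, c for complement:
  1. A     = {d, h, b, g}
  2. kA    = {d, h, b, g, e, f}
  3. cA    = {a, e, f}
  4. ckA   = {a}
  5. kcA   = {a, g, e, f}
  6. ckcA  = {d, h, b}
applying k or c yields no new set

6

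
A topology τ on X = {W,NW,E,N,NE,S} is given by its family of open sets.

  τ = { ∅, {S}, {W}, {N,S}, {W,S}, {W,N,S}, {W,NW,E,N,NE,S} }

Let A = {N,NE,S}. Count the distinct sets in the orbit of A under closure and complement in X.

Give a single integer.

complement {W,NW,E}; its interior {W}; cl(A) = X∖{W} = {NW,E,N,NE,S}
With k = closure, c = complement:
  1. A     = {N,NE,S}
  2. kA    = {NW,E,N,NE,S}
  3. cA    = {W,NW,E}
  4. ckA   = {W}
  5. kcA   = {W,NW,E,NE}
  6. ckcA  = {N,S}
k, c of each give nothing new

6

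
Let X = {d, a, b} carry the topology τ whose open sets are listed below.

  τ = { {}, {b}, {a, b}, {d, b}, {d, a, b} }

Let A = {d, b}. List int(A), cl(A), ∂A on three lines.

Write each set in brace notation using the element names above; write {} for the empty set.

int(A) = {d, b}
cl(A)  = {d, a, b}
∂A     = {a}

open subsets of A: {}, {b}, {d, b}; so int(A) = {d, b}
closure: X∖int(X∖A) = X∖{} = {d, a, b}
∂A = {d, a, b} minus {d, b} = {a}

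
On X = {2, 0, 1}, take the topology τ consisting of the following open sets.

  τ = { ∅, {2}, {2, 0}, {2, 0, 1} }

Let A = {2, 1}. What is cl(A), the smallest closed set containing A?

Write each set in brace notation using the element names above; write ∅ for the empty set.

{2, 0, 1}

closure: X∖int(X∖A) = X∖∅ = {2, 0, 1}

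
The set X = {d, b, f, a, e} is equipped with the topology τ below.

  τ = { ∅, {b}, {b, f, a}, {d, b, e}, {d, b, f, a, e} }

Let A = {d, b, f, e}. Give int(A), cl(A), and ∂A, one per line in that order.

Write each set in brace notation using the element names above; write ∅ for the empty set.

opens ⊆ A: ∅, {b}, {d, b, e}; union → int = {d, b, e}
complement {a}; its interior ∅; cl(A) = X∖∅ = {d, b, f, a, e}
boundary = {d, b, f, a, e} ∖ {d, b, e} = {f, a}

int(A) = {d, b, e}
cl(A)  = {d, b, f, a, e}
∂A     = {f, a}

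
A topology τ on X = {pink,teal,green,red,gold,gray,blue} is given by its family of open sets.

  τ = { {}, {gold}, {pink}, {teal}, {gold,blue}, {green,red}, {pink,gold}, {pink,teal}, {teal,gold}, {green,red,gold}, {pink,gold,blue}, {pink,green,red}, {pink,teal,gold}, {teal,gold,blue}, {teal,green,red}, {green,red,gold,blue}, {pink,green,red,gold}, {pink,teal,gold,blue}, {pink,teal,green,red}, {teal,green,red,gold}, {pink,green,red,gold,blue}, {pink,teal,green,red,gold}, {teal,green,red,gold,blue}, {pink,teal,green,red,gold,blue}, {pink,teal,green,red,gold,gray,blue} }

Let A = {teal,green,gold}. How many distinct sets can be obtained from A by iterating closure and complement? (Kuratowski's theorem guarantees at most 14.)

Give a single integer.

12

complement {pink,red,gray,blue}; its interior {pink}; cl(A) = X∖{pink} = {teal,green,red,gold,gray,blue}
With k = closure, c = complement:
  1. A     = {teal,green,gold}
  2. kA    = {teal,green,red,gold,gray,blue}
  3. cA    = {pink,red,gray,blue}
  4. ckA   = {pink}
  5. kcA   = {pink,green,red,gray,blue}
  6. kckA  = {pink,gray}
  7. ckcA  = {teal,gold}
  8. ckckA = {teal,green,red,gold,blue}
  9. kckcA = {teal,gold,gray,blue}
  10. ckckcA = {pink,green,red}
  11. kckckcA = {pink,green,red,gray}
  12. ckckckcA = {teal,gold,blue}
k, c of each give nothing new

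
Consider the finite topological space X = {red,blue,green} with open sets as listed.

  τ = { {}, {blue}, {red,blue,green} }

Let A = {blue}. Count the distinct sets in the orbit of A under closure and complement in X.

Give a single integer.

4

X∖A={red,green}, int(X∖A)={}, hence cl(A)={red,blue,green}
Orbit (k=closure, c=complement):
  1. A     = {blue}
  2. kA    = {red,blue,green}
  3. cA    = {red,green}
  4. ckA   = {}
(closed under both — stop)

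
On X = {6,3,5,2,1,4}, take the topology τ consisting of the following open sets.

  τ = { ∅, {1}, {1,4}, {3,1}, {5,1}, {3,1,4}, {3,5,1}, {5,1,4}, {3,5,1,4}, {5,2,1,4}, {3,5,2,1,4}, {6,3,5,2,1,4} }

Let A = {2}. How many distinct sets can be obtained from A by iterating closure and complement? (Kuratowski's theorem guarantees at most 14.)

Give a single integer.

closure: X∖int(X∖A) = X∖{3,5,1,4} = {6,2}
Let k=closure and c=complement:
  1. A     = {2}
  2. kA    = {6,2}
  3. cA    = {6,3,5,1,4}
  4. ckA   = {3,5,1,4}
  5. kcA   = {6,3,5,2,1,4}
  6. ckcA  = ∅
— saturated at 6

6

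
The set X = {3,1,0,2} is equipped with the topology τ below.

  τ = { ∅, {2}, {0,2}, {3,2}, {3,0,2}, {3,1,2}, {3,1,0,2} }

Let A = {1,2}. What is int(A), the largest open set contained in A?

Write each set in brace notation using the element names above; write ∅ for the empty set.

{2}

opens ⊆ A: ∅, {2}; union → int = {2}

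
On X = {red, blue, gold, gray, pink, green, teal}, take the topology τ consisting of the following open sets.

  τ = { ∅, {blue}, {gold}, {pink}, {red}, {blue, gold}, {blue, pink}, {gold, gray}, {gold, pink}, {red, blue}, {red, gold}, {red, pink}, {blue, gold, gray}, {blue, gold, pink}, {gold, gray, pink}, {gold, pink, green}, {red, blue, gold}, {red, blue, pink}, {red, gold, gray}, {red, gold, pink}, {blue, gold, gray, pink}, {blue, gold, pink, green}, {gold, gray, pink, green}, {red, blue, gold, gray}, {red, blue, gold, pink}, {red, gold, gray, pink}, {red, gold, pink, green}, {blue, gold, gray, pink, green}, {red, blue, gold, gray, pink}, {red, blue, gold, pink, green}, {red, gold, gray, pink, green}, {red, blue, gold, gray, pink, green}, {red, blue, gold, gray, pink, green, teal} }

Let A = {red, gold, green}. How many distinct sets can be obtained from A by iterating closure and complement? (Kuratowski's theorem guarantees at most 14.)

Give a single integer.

8

closure: X∖int(X∖A) = X∖{blue, pink} = {red, gold, gray, green, teal}
Let k=closure and c=complement:
  1. A     = {red, gold, green}
  2. kA    = {red, gold, gray, green, teal}
  3. cA    = {blue, gray, pink, teal}
  4. ckA   = {blue, pink}
  5. kcA   = {blue, gray, pink, green, teal}
  6. kckA  = {blue, pink, green, teal}
  7. ckcA  = {red, gold}
  8. ckckA = {red, gold, gray}
— saturated at 8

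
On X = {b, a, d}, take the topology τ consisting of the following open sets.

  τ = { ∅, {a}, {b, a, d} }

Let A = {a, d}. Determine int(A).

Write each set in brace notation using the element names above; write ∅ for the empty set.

{a}

opens ⊆ A: ∅, {a}; union → int = {a}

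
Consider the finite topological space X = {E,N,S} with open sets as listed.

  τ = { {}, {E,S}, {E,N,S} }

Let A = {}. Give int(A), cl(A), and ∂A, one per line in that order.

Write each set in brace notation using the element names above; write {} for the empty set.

int(A) = {}
cl(A)  = {}
∂A     = {}

open subsets of A: {}; so int(A) = {}
closure: X∖int(X∖A) = X∖{E,N,S} = {}
∂A = {} minus {} = {}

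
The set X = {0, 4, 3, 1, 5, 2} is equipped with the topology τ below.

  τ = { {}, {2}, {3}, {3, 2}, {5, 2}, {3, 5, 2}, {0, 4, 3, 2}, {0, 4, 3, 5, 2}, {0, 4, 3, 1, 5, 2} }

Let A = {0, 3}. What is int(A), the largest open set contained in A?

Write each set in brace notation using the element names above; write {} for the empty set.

{3}

open subsets of A: {}, {3}; so int(A) = {3}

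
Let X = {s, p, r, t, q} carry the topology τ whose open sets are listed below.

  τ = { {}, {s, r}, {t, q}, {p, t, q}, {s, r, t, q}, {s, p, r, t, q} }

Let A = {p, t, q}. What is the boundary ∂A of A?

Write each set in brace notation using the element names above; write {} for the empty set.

{}

open subsets of A: {}, {t, q}, {p, t, q}; so int(A) = {p, t, q}
closure: X∖int(X∖A) = X∖{s, r} = {p, t, q}
∂A = {p, t, q} minus {p, t, q} = {}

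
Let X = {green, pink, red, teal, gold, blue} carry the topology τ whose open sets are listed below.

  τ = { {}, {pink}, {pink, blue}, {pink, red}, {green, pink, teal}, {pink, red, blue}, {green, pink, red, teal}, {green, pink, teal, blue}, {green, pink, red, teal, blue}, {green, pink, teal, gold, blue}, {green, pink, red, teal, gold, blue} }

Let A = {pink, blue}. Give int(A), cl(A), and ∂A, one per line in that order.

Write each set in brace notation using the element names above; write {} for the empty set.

open subsets of A: {}, {pink}, {pink, blue}; so int(A) = {pink, blue}
closure: X∖int(X∖A) = X∖{} = {green, pink, red, teal, gold, blue}
∂A = {green, pink, red, teal, gold, blue} minus {pink, blue} = {green, red, teal, gold}

int(A) = {pink, blue}
cl(A)  = {green, pink, red, teal, gold, blue}
∂A     = {green, red, teal, gold}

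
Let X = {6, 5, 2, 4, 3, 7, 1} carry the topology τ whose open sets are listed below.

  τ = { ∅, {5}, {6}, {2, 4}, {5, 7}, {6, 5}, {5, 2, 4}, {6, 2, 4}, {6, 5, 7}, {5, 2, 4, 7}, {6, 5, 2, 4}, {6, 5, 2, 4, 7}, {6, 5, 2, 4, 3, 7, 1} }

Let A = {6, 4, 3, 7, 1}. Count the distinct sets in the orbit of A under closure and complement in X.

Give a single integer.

complement {5, 2}; its interior {5}; cl(A) = X∖{5} = {6, 2, 4, 3, 7, 1}
With k = closure, c = complement:
  1. A     = {6, 4, 3, 7, 1}
  2. kA    = {6, 2, 4, 3, 7, 1}
  3. cA    = {5, 2}
  4. ckA   = {5}
  5. kcA   = {5, 2, 4, 3, 7, 1}
  6. kckA  = {5, 3, 7, 1}
  7. ckcA  = {6}
  8. ckckA = {6, 2, 4}
  9. kckcA = {6, 3, 1}
  10. kckckA = {6, 2, 4, 3, 1}
  11. ckckcA = {5, 2, 4, 7}
  12. ckckckA = {5, 7}
k, c of each give nothing new

12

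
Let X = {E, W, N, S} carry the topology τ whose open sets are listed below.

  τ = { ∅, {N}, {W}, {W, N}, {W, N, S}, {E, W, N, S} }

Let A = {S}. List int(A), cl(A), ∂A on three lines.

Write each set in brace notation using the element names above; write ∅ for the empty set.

int(A) = ∅
cl(A)  = {E, S}
∂A     = {E, S}

U open, U⊆A: ∅. int(A) = ⋃ = ∅
X∖A={E, W, N}, int(X∖A)={W, N}, hence cl(A)={E, S}
∂A: remove int from cl → {E, S}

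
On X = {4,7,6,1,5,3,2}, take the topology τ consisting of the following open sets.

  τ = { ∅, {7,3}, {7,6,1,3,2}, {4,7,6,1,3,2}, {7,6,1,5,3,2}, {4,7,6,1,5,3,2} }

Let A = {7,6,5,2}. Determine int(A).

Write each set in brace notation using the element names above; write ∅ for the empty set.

∅

U open, U⊆A: ∅. int(A) = ⋃ = ∅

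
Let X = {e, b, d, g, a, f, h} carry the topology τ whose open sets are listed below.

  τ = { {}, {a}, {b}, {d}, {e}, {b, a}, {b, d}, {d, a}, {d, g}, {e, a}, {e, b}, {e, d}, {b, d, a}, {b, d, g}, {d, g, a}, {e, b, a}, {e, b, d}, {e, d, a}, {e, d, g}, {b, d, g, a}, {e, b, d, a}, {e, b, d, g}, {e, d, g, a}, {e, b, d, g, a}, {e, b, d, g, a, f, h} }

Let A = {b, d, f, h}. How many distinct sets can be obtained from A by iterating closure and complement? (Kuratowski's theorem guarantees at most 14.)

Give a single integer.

8

closure: X∖int(X∖A) = X∖{e, a} = {b, d, g, f, h}
Let k=closure and c=complement:
  1. A     = {b, d, f, h}
  2. kA    = {b, d, g, f, h}
  3. cA    = {e, g, a}
  4. ckA   = {e, a}
  5. kcA   = {e, g, a, f, h}
  6. kckA  = {e, a, f, h}
  7. ckcA  = {b, d}
  8. ckckA = {b, d, g}
— saturated at 8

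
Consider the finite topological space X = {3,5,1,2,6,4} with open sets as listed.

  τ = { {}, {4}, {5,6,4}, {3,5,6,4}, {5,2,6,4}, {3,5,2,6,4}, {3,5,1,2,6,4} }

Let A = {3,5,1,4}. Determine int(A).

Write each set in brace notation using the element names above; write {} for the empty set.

U open, U⊆A: {}, {4}. int(A) = ⋃ = {4}

{4}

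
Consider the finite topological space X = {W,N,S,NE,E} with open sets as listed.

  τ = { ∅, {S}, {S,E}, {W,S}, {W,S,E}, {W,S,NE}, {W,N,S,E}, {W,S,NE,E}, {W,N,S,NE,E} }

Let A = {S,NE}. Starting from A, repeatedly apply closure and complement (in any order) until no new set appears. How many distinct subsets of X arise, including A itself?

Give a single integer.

cl via duality: int({W,N,E}) = ∅, so X∖∅ = {W,N,S,NE,E}
Write k for closure, c for complement:
  1. A     = {S,NE}
  2. kA    = {W,N,S,NE,E}
  3. cA    = {W,N,E}
  4. ckA   = ∅
  5. kcA   = {W,N,NE,E}
  6. ckcA  = {S}
applying k or c yields no new set

6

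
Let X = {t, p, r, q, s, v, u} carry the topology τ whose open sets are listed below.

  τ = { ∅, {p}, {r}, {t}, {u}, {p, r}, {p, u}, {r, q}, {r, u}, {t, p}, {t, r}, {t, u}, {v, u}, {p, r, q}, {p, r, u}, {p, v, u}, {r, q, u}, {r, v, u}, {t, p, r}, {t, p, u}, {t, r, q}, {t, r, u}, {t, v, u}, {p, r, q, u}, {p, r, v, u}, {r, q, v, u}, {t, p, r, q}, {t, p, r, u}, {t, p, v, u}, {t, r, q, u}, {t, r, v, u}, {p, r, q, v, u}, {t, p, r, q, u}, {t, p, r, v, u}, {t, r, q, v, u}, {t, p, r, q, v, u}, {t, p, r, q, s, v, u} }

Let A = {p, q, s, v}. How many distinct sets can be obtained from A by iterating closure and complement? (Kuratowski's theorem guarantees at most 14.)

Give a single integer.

closure: X∖int(X∖A) = X∖{t, r, u} = {p, q, s, v}
Let k=closure and c=complement:
  1. A     = {p, q, s, v}
  2. cA    = {t, r, u}
  3. kcA   = {t, r, q, s, v, u}
  4. ckcA  = {p}
  5. kckcA = {p, s}
  6. ckckcA = {t, r, q, v, u}
— saturated at 6

6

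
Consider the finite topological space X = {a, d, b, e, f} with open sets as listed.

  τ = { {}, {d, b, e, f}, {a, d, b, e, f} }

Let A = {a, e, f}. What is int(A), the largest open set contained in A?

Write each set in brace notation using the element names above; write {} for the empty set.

{}

opens ⊆ A: {}; union → int = {}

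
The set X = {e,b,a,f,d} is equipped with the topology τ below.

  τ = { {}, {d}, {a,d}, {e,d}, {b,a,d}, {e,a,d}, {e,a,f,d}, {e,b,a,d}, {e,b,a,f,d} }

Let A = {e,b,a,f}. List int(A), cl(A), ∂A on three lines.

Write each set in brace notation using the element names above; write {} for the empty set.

int(A) = {}
cl(A)  = {e,b,a,f}
∂A     = {e,b,a,f}

open subsets of A: {}; so int(A) = {}
closure: X∖int(X∖A) = X∖{d} = {e,b,a,f}
∂A = {e,b,a,f} minus {} = {e,b,a,f}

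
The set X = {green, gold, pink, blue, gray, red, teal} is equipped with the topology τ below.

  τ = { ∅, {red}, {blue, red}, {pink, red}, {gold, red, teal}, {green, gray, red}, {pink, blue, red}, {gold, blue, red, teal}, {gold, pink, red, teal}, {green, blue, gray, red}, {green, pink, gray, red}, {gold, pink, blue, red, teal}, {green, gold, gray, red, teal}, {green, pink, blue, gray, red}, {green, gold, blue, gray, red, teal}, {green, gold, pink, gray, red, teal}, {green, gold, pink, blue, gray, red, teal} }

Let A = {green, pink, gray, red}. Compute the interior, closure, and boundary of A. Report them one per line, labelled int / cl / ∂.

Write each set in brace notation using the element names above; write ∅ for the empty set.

interior: largest open inside A is {green, pink, gray, red} (from ∅, {red}, {pink, red}, {green, gray, red}, {green, pink, gray, red})
cl via duality: int({gold, blue, teal}) = ∅, so X∖∅ = {green, gold, pink, blue, gray, red, teal}
cl∖int = {gold, blue, teal}

int(A) = {green, pink, gray, red}
cl(A)  = {green, gold, pink, blue, gray, red, teal}
∂A     = {gold, blue, teal}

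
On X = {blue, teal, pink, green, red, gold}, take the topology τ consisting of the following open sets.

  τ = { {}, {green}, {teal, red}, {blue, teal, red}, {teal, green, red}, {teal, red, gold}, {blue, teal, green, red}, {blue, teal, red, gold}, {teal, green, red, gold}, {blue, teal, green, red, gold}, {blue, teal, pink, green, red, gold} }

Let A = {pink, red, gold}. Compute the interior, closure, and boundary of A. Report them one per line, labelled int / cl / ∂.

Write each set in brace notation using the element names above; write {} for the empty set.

int(A) = {}
cl(A)  = {blue, teal, pink, red, gold}
∂A     = {blue, teal, pink, red, gold}

open subsets of A: {}; so int(A) = {}
closure: X∖int(X∖A) = X∖{green} = {blue, teal, pink, red, gold}
∂A = {blue, teal, pink, red, gold} minus {} = {blue, teal, pink, red, gold}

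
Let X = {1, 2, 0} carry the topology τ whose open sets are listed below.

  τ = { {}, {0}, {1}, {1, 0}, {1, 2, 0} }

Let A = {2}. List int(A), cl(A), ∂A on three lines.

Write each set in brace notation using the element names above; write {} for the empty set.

U open, U⊆A: {}. int(A) = ⋃ = {}
X∖A={1, 0}, int(X∖A)={1, 0}, hence cl(A)={2}
∂A: remove int from cl → {2}

int(A) = {}
cl(A)  = {2}
∂A     = {2}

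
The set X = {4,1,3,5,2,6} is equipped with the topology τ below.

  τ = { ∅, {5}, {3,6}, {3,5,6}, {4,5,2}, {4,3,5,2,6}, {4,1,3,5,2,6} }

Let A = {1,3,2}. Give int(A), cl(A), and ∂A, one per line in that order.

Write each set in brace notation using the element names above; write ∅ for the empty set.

U open, U⊆A: ∅. int(A) = ⋃ = ∅
X∖A={4,5,6}, int(X∖A)={5}, hence cl(A)={4,1,3,2,6}
∂A: remove int from cl → {4,1,3,2,6}

int(A) = ∅
cl(A)  = {4,1,3,2,6}
∂A     = {4,1,3,2,6}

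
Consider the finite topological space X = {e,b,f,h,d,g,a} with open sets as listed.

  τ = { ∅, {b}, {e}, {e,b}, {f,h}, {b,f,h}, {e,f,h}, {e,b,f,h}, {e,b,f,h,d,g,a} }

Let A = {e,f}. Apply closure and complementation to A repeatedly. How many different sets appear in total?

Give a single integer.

complement {b,h,d,g,a}; its interior {b}; cl(A) = X∖{b} = {e,f,h,d,g,a}
With k = closure, c = complement:
  1. A     = {e,f}
  2. kA    = {e,f,h,d,g,a}
  3. cA    = {b,h,d,g,a}
  4. ckA   = {b}
  5. kcA   = {b,f,h,d,g,a}
  6. kckA  = {b,d,g,a}
  7. ckcA  = {e}
  8. ckckA = {e,f,h}
  9. kckcA = {e,d,g,a}
  10. ckckcA = {b,f,h}
k, c of each give nothing new

10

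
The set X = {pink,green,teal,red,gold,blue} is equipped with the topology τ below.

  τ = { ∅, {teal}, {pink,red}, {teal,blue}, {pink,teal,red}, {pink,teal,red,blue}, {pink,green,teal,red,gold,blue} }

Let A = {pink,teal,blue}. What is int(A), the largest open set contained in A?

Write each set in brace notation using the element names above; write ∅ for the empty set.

{teal,blue}

opens ⊆ A: ∅, {teal}, {teal,blue}; union → int = {teal,blue}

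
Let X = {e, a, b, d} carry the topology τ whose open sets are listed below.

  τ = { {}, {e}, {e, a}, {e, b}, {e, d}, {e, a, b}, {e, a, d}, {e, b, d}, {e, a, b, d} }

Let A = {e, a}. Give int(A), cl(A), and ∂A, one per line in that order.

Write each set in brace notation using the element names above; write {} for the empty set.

int(A) = {e, a}
cl(A)  = {e, a, b, d}
∂A     = {b, d}

opens ⊆ A: {}, {e}, {e, a}; union → int = {e, a}
complement {b, d}; its interior {}; cl(A) = X∖{} = {e, a, b, d}
boundary = {e, a, b, d} ∖ {e, a} = {b, d}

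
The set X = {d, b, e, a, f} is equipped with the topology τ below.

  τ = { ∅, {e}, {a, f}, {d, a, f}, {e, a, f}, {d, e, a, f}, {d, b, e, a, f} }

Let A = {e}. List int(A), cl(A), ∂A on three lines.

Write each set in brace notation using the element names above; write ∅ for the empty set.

int(A) = {e}
cl(A)  = {b, e}
∂A     = {b}

open subsets of A: ∅, {e}; so int(A) = {e}
closure: X∖int(X∖A) = X∖{d, a, f} = {b, e}
∂A = {b, e} minus {e} = {b}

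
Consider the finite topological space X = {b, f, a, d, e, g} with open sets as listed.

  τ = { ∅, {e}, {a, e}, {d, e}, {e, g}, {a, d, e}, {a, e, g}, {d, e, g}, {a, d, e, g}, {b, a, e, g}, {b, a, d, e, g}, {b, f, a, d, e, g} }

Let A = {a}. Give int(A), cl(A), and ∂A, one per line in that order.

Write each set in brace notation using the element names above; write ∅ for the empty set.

interior: largest open inside A is ∅ (from ∅)
cl via duality: int({b, f, d, e, g}) = {d, e, g}, so X∖{d, e, g} = {b, f, a}
cl∖int = {b, f, a}

int(A) = ∅
cl(A)  = {b, f, a}
∂A     = {b, f, a}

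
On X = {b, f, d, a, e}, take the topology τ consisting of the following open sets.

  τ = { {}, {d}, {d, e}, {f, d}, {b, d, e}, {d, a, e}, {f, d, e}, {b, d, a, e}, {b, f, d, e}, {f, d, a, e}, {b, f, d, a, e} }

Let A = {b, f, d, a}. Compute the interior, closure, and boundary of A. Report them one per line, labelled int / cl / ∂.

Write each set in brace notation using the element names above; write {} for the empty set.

int(A) = {f, d}
cl(A)  = {b, f, d, a, e}
∂A     = {b, a, e}

U open, U⊆A: {}, {d}, {f, d}. int(A) = ⋃ = {f, d}
X∖A={e}, int(X∖A)={}, hence cl(A)={b, f, d, a, e}
∂A: remove int from cl → {b, a, e}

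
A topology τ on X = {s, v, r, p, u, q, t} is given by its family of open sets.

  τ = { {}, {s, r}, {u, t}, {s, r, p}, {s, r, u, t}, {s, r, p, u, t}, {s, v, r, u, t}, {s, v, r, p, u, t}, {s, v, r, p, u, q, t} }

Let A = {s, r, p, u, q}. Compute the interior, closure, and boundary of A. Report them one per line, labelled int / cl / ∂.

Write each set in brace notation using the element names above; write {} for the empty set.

open subsets of A: {}, {s, r}, {s, r, p}; so int(A) = {s, r, p}
closure: X∖int(X∖A) = X∖{} = {s, v, r, p, u, q, t}
∂A = {s, v, r, p, u, q, t} minus {s, r, p} = {v, u, q, t}

int(A) = {s, r, p}
cl(A)  = {s, v, r, p, u, q, t}
∂A     = {v, u, q, t}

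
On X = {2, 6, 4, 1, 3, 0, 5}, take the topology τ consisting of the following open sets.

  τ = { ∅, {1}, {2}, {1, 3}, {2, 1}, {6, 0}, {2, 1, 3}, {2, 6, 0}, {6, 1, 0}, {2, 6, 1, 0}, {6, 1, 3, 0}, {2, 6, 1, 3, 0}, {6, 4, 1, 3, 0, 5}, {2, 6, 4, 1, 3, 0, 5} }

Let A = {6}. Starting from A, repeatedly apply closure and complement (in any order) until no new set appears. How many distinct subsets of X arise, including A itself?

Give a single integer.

8

complement {2, 4, 1, 3, 0, 5}; its interior {2, 1, 3}; cl(A) = X∖{2, 1, 3} = {6, 4, 0, 5}
With k = closure, c = complement:
  1. A     = {6}
  2. kA    = {6, 4, 0, 5}
  3. cA    = {2, 4, 1, 3, 0, 5}
  4. ckA   = {2, 1, 3}
  5. kcA   = {2, 6, 4, 1, 3, 0, 5}
  6. kckA  = {2, 4, 1, 3, 5}
  7. ckcA  = ∅
  8. ckckA = {6, 0}
k, c of each give nothing new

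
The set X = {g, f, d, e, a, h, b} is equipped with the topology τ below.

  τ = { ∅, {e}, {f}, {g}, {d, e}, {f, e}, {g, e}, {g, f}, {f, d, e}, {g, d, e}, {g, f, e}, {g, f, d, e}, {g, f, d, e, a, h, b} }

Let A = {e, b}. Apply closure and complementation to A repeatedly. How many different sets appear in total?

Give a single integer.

8

closure: X∖int(X∖A) = X∖{g, f} = {d, e, a, h, b}
Let k=closure and c=complement:
  1. A     = {e, b}
  2. kA    = {d, e, a, h, b}
  3. cA    = {g, f, d, a, h}
  4. ckA   = {g, f}
  5. kcA   = {g, f, d, a, h, b}
  6. kckA  = {g, f, a, h, b}
  7. ckcA  = {e}
  8. ckckA = {d, e}
— saturated at 8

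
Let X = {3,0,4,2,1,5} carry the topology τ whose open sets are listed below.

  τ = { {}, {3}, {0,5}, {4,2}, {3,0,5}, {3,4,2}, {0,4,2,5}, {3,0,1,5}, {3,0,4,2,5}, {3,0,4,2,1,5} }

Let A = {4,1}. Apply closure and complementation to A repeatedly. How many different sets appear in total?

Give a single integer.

cl via duality: int({3,0,2,5}) = {3,0,5}, so X∖{3,0,5} = {4,2,1}
Write k for closure, c for complement:
  1. A     = {4,1}
  2. kA    = {4,2,1}
  3. cA    = {3,0,2,5}
  4. ckA   = {3,0,5}
  5. kcA   = {3,0,4,2,1,5}
  6. kckA  = {3,0,1,5}
  7. ckcA  = {}
  8. ckckA = {4,2}
applying k or c yields no new set

8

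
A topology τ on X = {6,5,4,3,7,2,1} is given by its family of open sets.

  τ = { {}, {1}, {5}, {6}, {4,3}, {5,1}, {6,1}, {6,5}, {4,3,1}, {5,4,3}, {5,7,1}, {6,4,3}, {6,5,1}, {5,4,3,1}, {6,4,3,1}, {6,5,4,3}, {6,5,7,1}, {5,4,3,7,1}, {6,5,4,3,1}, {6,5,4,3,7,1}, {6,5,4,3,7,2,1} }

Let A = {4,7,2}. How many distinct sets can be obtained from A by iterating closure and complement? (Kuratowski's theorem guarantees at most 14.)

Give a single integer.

cl via duality: int({6,5,3,1}) = {6,5,1}, so X∖{6,5,1} = {4,3,7,2}
Write k for closure, c for complement:
  1. A     = {4,7,2}
  2. kA    = {4,3,7,2}
  3. cA    = {6,5,3,1}
  4. ckA   = {6,5,1}
  5. kcA   = {6,5,4,3,7,2,1}
  6. kckA  = {6,5,7,2,1}
  7. ckcA  = {}
  8. ckckA = {4,3}
  9. kckckA = {4,3,2}
  10. ckckckA = {6,5,7,1}
applying k or c yields no new set

10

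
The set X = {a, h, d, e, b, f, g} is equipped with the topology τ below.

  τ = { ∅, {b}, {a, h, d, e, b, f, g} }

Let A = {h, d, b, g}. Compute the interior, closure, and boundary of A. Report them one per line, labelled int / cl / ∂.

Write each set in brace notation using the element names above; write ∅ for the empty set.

open subsets of A: ∅, {b}; so int(A) = {b}
closure: X∖int(X∖A) = X∖∅ = {a, h, d, e, b, f, g}
∂A = {a, h, d, e, b, f, g} minus {b} = {a, h, d, e, f, g}

int(A) = {b}
cl(A)  = {a, h, d, e, b, f, g}
∂A     = {a, h, d, e, f, g}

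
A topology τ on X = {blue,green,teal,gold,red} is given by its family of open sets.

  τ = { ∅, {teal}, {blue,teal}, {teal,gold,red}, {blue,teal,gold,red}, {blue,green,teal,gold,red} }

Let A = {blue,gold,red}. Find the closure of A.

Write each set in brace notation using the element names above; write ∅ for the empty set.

complement {green,teal}; its interior {teal}; cl(A) = X∖{teal} = {blue,green,gold,red}

{blue,green,gold,red}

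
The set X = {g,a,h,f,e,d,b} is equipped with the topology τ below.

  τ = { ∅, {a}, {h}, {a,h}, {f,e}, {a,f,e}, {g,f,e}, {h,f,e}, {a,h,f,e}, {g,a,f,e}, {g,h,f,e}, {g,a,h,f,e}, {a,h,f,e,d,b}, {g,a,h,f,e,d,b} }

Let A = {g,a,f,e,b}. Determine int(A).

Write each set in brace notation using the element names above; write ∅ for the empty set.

{g,a,f,e}

opens ⊆ A: ∅, {a}, {f,e}, {g,f,e}, {a,f,e}, {g,a,f,e}; union → int = {g,a,f,e}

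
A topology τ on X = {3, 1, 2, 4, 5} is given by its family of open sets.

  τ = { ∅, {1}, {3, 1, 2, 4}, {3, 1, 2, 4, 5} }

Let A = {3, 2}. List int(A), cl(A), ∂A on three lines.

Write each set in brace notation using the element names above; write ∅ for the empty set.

int(A) = ∅
cl(A)  = {3, 2, 4, 5}
∂A     = {3, 2, 4, 5}

open subsets of A: ∅; so int(A) = ∅
closure: X∖int(X∖A) = X∖{1} = {3, 2, 4, 5}
∂A = {3, 2, 4, 5} minus ∅ = {3, 2, 4, 5}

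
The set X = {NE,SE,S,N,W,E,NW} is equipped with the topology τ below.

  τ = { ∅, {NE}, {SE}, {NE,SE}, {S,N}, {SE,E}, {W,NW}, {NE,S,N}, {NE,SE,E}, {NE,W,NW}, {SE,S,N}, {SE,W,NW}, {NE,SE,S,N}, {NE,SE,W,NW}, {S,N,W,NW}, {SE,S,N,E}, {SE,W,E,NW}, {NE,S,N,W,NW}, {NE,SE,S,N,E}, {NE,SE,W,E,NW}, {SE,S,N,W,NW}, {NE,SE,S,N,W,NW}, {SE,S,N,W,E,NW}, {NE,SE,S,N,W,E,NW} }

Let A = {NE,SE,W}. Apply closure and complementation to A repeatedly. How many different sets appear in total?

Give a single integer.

X∖A={S,N,E,NW}, int(X∖A)={S,N}, hence cl(A)={NE,SE,W,E,NW}
Orbit (k=closure, c=complement):
  1. A     = {NE,SE,W}
  2. kA    = {NE,SE,W,E,NW}
  3. cA    = {S,N,E,NW}
  4. ckA   = {S,N}
  5. kcA   = {S,N,W,E,NW}
  6. ckcA  = {NE,SE}
  7. kckcA = {NE,SE,E}
  8. ckckcA = {S,N,W,NW}
(closed under both — stop)

8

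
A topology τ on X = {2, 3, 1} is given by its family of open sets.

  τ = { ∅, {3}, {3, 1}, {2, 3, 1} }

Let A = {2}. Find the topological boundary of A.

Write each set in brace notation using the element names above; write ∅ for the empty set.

open subsets of A: ∅; so int(A) = ∅
closure: X∖int(X∖A) = X∖{3, 1} = {2}
∂A = {2} minus ∅ = {2}

{2}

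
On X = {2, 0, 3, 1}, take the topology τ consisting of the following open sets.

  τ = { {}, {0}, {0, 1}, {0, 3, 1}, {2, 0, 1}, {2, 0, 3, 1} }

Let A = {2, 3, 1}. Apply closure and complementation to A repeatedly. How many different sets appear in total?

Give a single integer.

complement {0}; its interior {0}; cl(A) = X∖{0} = {2, 3, 1}
With k = closure, c = complement:
  1. A     = {2, 3, 1}
  2. cA    = {0}
  3. kcA   = {2, 0, 3, 1}
  4. ckcA  = {}
k, c of each give nothing new

4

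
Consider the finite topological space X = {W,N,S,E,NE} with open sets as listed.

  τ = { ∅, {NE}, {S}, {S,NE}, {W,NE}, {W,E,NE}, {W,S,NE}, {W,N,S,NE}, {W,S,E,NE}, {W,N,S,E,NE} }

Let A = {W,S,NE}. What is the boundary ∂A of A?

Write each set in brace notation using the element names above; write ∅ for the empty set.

open subsets of A: ∅, {S}, {NE}, {W,NE}, {S,NE}, {W,S,NE}; so int(A) = {W,S,NE}
closure: X∖int(X∖A) = X∖∅ = {W,N,S,E,NE}
∂A = {W,N,S,E,NE} minus {W,S,NE} = {N,E}

{N,E}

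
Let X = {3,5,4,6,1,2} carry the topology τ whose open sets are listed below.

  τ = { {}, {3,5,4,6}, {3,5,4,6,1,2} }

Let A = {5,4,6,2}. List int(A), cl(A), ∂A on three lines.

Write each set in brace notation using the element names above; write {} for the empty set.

open subsets of A: {}; so int(A) = {}
closure: X∖int(X∖A) = X∖{} = {3,5,4,6,1,2}
∂A = {3,5,4,6,1,2} minus {} = {3,5,4,6,1,2}

int(A) = {}
cl(A)  = {3,5,4,6,1,2}
∂A     = {3,5,4,6,1,2}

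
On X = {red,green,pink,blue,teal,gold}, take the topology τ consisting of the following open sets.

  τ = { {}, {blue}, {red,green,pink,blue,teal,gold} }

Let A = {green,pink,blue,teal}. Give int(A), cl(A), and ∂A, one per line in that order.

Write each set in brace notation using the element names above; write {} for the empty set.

interior: largest open inside A is {blue} (from {}, {blue})
cl via duality: int({red,gold}) = {}, so X∖{} = {red,green,pink,blue,teal,gold}
cl∖int = {red,green,pink,teal,gold}

int(A) = {blue}
cl(A)  = {red,green,pink,blue,teal,gold}
∂A     = {red,green,pink,teal,gold}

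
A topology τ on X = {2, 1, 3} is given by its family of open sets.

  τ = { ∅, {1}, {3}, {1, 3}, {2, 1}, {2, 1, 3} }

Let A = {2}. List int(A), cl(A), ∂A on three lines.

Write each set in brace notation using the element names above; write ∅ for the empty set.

int(A) = ∅
cl(A)  = {2}
∂A     = {2}

opens ⊆ A: ∅; union → int = ∅
complement {1, 3}; its interior {1, 3}; cl(A) = X∖{1, 3} = {2}
boundary = {2} ∖ ∅ = {2}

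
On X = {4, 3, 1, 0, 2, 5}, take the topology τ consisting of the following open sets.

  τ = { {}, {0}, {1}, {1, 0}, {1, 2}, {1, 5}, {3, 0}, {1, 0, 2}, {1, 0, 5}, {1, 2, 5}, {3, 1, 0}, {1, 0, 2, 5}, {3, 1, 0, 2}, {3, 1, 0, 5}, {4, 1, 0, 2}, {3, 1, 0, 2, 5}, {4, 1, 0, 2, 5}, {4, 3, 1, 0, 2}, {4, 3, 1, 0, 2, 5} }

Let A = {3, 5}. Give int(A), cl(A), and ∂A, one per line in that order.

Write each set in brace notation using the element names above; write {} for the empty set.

int(A) = {}
cl(A)  = {3, 5}
∂A     = {3, 5}

opens ⊆ A: {}; union → int = {}
complement {4, 1, 0, 2}; its interior {4, 1, 0, 2}; cl(A) = X∖{4, 1, 0, 2} = {3, 5}
boundary = {3, 5} ∖ {} = {3, 5}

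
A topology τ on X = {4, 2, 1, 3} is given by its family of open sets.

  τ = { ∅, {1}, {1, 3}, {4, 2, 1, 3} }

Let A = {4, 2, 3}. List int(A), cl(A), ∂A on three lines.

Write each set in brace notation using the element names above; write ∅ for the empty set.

int(A) = ∅
cl(A)  = {4, 2, 3}
∂A     = {4, 2, 3}

interior: largest open inside A is ∅ (from ∅)
cl via duality: int({1}) = {1}, so X∖{1} = {4, 2, 3}
cl∖int = {4, 2, 3}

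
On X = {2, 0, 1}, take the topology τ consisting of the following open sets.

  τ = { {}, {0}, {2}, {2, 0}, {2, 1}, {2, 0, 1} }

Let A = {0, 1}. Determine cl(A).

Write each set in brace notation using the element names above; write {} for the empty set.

{0, 1}

X∖A={2}, int(X∖A)={2}, hence cl(A)={0, 1}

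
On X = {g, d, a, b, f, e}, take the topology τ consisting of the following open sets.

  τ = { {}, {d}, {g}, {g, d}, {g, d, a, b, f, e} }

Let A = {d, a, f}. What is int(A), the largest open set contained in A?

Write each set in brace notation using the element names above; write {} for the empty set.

{d}

opens ⊆ A: {}, {d}; union → int = {d}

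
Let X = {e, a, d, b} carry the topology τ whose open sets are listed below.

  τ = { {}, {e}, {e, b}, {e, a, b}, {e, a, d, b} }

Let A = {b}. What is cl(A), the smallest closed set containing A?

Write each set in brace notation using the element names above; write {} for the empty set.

{a, d, b}

X∖A={e, a, d}, int(X∖A)={e}, hence cl(A)={a, d, b}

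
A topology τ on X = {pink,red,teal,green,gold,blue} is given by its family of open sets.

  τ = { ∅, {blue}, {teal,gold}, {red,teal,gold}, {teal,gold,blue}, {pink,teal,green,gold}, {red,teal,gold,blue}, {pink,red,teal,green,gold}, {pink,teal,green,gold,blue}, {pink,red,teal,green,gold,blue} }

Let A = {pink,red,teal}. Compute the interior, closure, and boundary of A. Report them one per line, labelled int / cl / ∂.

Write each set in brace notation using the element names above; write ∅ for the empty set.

interior: largest open inside A is ∅ (from ∅)
cl via duality: int({green,gold,blue}) = {blue}, so X∖{blue} = {pink,red,teal,green,gold}
cl∖int = {pink,red,teal,green,gold}

int(A) = ∅
cl(A)  = {pink,red,teal,green,gold}
∂A     = {pink,red,teal,green,gold}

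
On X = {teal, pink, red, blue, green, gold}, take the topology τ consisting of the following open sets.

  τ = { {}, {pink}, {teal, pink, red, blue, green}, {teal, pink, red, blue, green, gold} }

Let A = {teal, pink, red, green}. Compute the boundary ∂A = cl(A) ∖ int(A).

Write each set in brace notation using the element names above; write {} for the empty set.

{teal, red, blue, green, gold}

opens ⊆ A: {}, {pink}; union → int = {pink}
complement {blue, gold}; its interior {}; cl(A) = X∖{} = {teal, pink, red, blue, green, gold}
boundary = {teal, pink, red, blue, green, gold} ∖ {pink} = {teal, red, blue, green, gold}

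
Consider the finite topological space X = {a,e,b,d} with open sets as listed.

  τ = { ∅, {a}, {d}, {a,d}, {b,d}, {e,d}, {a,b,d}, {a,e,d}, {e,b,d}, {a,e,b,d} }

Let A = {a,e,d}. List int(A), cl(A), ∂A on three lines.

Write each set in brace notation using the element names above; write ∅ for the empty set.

int(A) = {a,e,d}
cl(A)  = {a,e,b,d}
∂A     = {b}

opens ⊆ A: ∅, {d}, {a}, {e,d}, {a,d}, {a,e,d}; union → int = {a,e,d}
complement {b}; its interior ∅; cl(A) = X∖∅ = {a,e,b,d}
boundary = {a,e,b,d} ∖ {a,e,d} = {b}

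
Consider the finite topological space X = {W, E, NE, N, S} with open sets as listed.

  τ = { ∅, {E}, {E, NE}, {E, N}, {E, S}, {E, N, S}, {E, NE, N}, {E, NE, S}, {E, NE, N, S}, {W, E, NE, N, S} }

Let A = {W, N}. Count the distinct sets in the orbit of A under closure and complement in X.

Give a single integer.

complement {E, NE, S}; its interior {E, NE, S}; cl(A) = X∖{E, NE, S} = {W, N}
With k = closure, c = complement:
  1. A     = {W, N}
  2. cA    = {E, NE, S}
  3. kcA   = {W, E, NE, N, S}
  4. ckcA  = ∅
k, c of each give nothing new

4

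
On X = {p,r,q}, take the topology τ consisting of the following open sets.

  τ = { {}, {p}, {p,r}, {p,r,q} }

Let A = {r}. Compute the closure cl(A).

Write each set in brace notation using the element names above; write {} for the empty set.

cl via duality: int({p,q}) = {p}, so X∖{p} = {r,q}

{r,q}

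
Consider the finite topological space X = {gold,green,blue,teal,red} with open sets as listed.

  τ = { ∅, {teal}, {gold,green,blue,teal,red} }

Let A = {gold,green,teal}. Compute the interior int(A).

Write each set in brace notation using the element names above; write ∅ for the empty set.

open subsets of A: ∅, {teal}; so int(A) = {teal}

{teal}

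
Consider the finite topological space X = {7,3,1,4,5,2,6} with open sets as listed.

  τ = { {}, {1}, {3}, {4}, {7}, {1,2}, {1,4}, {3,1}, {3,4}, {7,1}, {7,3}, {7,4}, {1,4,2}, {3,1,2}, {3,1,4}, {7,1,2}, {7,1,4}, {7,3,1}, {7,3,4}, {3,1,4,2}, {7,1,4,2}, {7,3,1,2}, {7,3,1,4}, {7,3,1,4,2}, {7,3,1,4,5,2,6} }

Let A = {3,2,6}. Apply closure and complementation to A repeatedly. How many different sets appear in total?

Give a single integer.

X∖A={7,1,4,5}, int(X∖A)={7,1,4}, hence cl(A)={3,5,2,6}
Orbit (k=closure, c=complement):
  1. A     = {3,2,6}
  2. kA    = {3,5,2,6}
  3. cA    = {7,1,4,5}
  4. ckA   = {7,1,4}
  5. kcA   = {7,1,4,5,2,6}
  6. ckcA  = {3}
  7. kckcA = {3,5,6}
  8. ckckcA = {7,1,4,2}
(closed under both — stop)

8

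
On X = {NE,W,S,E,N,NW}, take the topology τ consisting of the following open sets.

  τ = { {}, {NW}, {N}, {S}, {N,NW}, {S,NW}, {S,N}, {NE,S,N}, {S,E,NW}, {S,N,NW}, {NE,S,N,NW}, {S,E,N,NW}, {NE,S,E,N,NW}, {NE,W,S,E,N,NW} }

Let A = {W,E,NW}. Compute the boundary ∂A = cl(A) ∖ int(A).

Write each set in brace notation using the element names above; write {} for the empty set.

U open, U⊆A: {}, {NW}. int(A) = ⋃ = {NW}
X∖A={NE,S,N}, int(X∖A)={NE,S,N}, hence cl(A)={W,E,NW}
∂A: remove int from cl → {W,E}

{W,E}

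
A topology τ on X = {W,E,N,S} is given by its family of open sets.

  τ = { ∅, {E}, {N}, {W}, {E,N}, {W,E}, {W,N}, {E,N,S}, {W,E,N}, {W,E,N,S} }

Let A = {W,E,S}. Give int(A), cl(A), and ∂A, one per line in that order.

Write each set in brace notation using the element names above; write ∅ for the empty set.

int(A) = {W,E}
cl(A)  = {W,E,S}
∂A     = {S}

opens ⊆ A: ∅, {E}, {W}, {W,E}; union → int = {W,E}
complement {N}; its interior {N}; cl(A) = X∖{N} = {W,E,S}
boundary = {W,E,S} ∖ {W,E} = {S}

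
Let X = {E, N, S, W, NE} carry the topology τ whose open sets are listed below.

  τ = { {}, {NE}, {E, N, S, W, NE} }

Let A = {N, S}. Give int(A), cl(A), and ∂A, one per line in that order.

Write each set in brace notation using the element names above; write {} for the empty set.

interior: largest open inside A is {} (from {})
cl via duality: int({E, W, NE}) = {NE}, so X∖{NE} = {E, N, S, W}
cl∖int = {E, N, S, W}

int(A) = {}
cl(A)  = {E, N, S, W}
∂A     = {E, N, S, W}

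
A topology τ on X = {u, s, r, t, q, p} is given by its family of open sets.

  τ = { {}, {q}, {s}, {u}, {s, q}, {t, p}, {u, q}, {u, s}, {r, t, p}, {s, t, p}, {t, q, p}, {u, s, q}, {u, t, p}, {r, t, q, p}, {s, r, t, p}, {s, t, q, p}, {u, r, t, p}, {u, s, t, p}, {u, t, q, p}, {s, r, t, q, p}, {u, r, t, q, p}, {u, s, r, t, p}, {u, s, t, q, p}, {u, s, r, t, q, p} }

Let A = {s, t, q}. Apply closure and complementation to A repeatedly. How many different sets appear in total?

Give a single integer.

6

complement {u, r, p}; its interior {u}; cl(A) = X∖{u} = {s, r, t, q, p}
With k = closure, c = complement:
  1. A     = {s, t, q}
  2. kA    = {s, r, t, q, p}
  3. cA    = {u, r, p}
  4. ckA   = {u}
  5. kcA   = {u, r, t, p}
  6. ckcA  = {s, q}
k, c of each give nothing new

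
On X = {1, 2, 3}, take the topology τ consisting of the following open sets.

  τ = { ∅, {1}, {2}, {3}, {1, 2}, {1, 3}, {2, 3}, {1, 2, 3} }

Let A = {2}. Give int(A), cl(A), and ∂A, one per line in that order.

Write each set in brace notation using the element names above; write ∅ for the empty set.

int(A) = {2}
cl(A)  = {2}
∂A     = ∅

interior: largest open inside A is {2} (from ∅, {2})
cl via duality: int({1, 3}) = {1, 3}, so X∖{1, 3} = {2}
cl∖int = ∅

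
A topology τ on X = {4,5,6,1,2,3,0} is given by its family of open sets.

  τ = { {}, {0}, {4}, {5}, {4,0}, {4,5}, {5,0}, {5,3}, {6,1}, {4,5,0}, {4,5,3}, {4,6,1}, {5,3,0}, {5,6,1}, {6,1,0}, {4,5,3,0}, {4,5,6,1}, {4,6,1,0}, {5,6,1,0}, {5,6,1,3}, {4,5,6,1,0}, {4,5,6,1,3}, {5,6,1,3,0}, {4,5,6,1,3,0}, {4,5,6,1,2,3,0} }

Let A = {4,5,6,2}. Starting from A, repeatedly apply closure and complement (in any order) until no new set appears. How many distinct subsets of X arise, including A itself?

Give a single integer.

12

complement {1,3,0}; its interior {0}; cl(A) = X∖{0} = {4,5,6,1,2,3}
With k = closure, c = complement:
  1. A     = {4,5,6,2}
  2. kA    = {4,5,6,1,2,3}
  3. cA    = {1,3,0}
  4. ckA   = {0}
  5. kcA   = {6,1,2,3,0}
  6. kckA  = {2,0}
  7. ckcA  = {4,5}
  8. ckckA = {4,5,6,1,3}
  9. kckcA = {4,5,2,3}
  10. ckckcA = {6,1,0}
  11. kckckcA = {6,1,2,0}
  12. ckckckcA = {4,5,3}
k, c of each give nothing new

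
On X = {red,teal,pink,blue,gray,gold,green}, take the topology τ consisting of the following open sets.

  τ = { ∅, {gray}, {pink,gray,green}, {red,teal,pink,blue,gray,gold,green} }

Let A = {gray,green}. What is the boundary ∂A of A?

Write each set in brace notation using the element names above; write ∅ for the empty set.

{red,teal,pink,blue,gold,green}

open subsets of A: ∅, {gray}; so int(A) = {gray}
closure: X∖int(X∖A) = X∖∅ = {red,teal,pink,blue,gray,gold,green}
∂A = {red,teal,pink,blue,gray,gold,green} minus {gray} = {red,teal,pink,blue,gold,green}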